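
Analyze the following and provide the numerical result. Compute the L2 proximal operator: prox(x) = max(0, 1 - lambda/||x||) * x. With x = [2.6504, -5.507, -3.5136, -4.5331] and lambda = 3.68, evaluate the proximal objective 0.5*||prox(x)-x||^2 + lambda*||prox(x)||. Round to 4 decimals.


Step 1: Compute ||x||.
||x|| = 8.3813
Step 2: Compute scaling factor.
scale = max(0, 1 - 3.68/8.3813) = 0.5609
Step 3: prox(x) = [1.4867, -3.089, -1.9709, -2.5427]
||prox(x)|| = 4.7013
Step 4: Proximal objective.
0.5*||prox-x||^2 = 6.7712
lambda*||prox|| = 17.3008
Total = 24.072


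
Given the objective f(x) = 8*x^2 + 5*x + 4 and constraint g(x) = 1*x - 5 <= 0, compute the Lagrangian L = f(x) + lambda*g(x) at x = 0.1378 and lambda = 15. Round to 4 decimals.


Step 1: Evaluate f(x).
f(0.1378) = 8*0.1378^2 + 5*0.1378 + 4 = 4.8409
Step 2: Evaluate g(x).
g(0.1378) = 1*0.1378 - 5 = -4.8622
Step 3: Compute Lagrangian.
L = 4.8409 + 15*-4.8622 = -68.0921


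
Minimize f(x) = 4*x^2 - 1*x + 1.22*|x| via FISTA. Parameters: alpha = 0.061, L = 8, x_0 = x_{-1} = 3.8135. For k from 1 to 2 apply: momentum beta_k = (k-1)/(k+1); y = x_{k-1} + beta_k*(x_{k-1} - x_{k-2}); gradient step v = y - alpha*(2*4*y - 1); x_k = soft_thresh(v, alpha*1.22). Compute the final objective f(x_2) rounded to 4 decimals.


FISTA on f(x) = 4*x^2 - 1*x + 1.22*|x|
L = 8, alpha = 0.061
Iteration 1: beta = 0.0, y = 3.8135 + 0.0*(3.8135 - 3.8135) = 3.8135
  grad(y) = 29.508, v = y - alpha*grad = 2.0135
  prox(v) = soft_thresh(2.0135, 0.0744) = 1.9391
Iteration 2: beta = 0.3333, y = 1.9391 + 0.3333*(1.9391 - 3.8135) = 1.3143
  grad(y) = 9.5143, v = y - alpha*grad = 0.7339
  prox(v) = soft_thresh(0.7339, 0.0744) = 0.6595
f(x_2) = 4*0.6595^2 - 1*0.6595 + 1.22*|0.6595| = 1.8848


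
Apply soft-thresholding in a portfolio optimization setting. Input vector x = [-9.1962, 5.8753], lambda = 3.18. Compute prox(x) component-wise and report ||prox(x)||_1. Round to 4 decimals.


Soft-thresholding with lambda = 3.18:
prox(-9.1962) = sign(-9.1962)*max(|-9.1962| - 3.18, 0) = -6.0162
prox(5.8753) = sign(5.8753)*max(|5.8753| - 3.18, 0) = 2.6953
prox(x) = [-6.0162, 2.6953]
||prox(x)||_1 = 6.0162 + 2.6953 = 8.7115


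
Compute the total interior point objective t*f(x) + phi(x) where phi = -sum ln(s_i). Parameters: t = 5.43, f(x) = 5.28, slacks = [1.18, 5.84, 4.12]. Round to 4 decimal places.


Step 1: Compute log-barrier.
ln values: [0.1655, 1.7647, 1.4159]
phi = -(0.1655 + 1.7647 + 1.4159) = -3.3461
Step 2: Compute augmented objective.
t*f(x) = 5.43*5.28 = 28.6704
Total = 28.6704 - 3.3461 = 25.3243


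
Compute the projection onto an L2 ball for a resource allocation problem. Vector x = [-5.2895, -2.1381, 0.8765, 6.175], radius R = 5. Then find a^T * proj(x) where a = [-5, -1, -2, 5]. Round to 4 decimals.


Step 1: Compute ||x|| (intermediates to 6 decimals).
||x|| = sqrt((-5.2895)^2 + (-2.1381)^2 + 0.8765^2 + 6.175^2) = 8.45276
Step 2: Project.
Since ||x|| > R, scale = R/||x|| = 5/8.45276 = 0.591523, proj(x) = scale * x
proj(x) = [-3.128861, -1.264735, 0.51847, 3.652655]
Step 3: Dot product.
a^T * proj(x) = -5*(-3.128861) - 1*(-1.264735) - 2*0.51847 + 5*3.652655 = 34.1354


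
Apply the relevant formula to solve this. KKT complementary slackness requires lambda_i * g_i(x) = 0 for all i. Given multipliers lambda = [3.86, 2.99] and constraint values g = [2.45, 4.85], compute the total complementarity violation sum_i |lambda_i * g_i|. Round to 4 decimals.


KKT complementary slackness check:
lambda_1 * g_1 = 3.86 * 2.45 = 9.457
lambda_2 * g_2 = 2.99 * 4.85 = 14.5015
Total violation = 9.457 + 14.5015 = 23.9585


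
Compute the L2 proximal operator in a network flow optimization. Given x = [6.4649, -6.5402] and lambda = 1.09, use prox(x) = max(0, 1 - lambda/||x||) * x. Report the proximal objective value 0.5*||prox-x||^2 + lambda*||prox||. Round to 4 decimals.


Step 1: Compute ||x||.
||x|| = 9.1961
Step 2: Compute scaling factor.
scale = max(0, 1 - 1.09/9.1961) = 0.8815
Step 3: prox(x) = [5.6986, -5.765]
||prox(x)|| = 8.1061
Step 4: Proximal objective.
0.5*||prox-x||^2 = 0.5941
lambda*||prox|| = 8.8356
Total = 9.4298


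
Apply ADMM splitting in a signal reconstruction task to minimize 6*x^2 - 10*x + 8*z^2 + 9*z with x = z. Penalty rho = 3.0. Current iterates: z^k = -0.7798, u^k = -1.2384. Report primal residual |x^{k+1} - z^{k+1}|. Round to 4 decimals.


ADMM iteration with rho = 3.0, z^k = -0.7798, u^k = -1.2384
Step 1: x-update.
Minimize 6*x^2 - 10*x + (3.0/2)*(x + 0.7798 - 1.2384)^2
FOC: (2*6 + 3.0)*x = 10 + 3.0*(-0.7798 + 1.2384)
x^{k+1} = 0.7584
Step 2: z-update.
Minimize 8*z^2 + 9*z + (3.0/2)*(0.7584 - z - 1.2384)^2
FOC: (2*8 + 3.0)*z = -9 + 3.0*(0.7584 - 1.2384)
z^{k+1} = -0.5495
Step 3: u-update.
u^{k+1} = -1.2384 + 0.7584 + 0.5495 = 0.0695
Step 4: Primal residual = |0.7584 + 0.5495| = 1.3079


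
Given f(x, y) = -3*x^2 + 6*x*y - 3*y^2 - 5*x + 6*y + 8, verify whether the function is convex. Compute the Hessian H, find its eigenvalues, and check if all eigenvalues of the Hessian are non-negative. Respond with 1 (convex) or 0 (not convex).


The Hessian of f(x,y) = -3*x^2 + 6*x*y - 3*y^2 - 5*x + 6*y + 8 is:
H = [[-6, 6], [6, -6]]
Trace = -6 - 6 = -12
Determinant = -6*-6 - (6)^2 = 0
Discriminant = (-12)^2 - 4*0 = 144.0
Eigenvalues: lambda_1 = -12.0, lambda_2 = 0.0
The function is not convex.

0


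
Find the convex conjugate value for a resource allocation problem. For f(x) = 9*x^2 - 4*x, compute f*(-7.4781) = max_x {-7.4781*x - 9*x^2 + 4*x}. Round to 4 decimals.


f*(y) = sup_x {y*x - a*x^2 - b*x} = sup_x {(y-b)*x - a*x^2}
FOC: (y - b) - 2a*x = 0 => x* = (y - b)/(2a)
x* = (-7.4781 + 4)/(2*9) = -0.1932
f*(-7.4781) = (y-b)^2/(4a) = (-7.4781 + 4)^2/(4*9)
= 12.0972/36 = 0.336


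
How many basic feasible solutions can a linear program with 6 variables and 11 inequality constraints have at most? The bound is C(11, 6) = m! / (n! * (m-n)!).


Each vertex corresponds to some choice of n active constraints out of m, so the number of vertices is at most C(m, n) = m! / (n!(m-n)!).
m = 11, n = 6
Numerator: 11 * 10 * 9 * 8 * 7 * 6
Denominator: 6! = 720
C(11, 6) = 462


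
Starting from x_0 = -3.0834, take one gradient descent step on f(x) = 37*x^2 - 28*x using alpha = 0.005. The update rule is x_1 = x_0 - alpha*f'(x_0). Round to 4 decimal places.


We compute the gradient at x_0 and apply the update.
f'(x) = 74*x - 28
f'(-3.0834) = 74*-3.0834 - 28 = -256.1716
x_1 = -3.0834 - 0.005*-256.1716 = -1.8025


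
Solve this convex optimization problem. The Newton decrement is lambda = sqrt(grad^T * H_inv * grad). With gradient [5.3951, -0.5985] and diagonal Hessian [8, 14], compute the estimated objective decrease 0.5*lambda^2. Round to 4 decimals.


Step 1: H is diagonal, so H^(-1) * g = [0.6744, -0.0428].
Step 2: g^T H^(-1) g = sum_i g_i^2 / H_ii
  = (5.3951)^2/8 + (-0.5985)^2/14
  = 3.6384 + 0.0256 = 3.664
Step 3: Objective decrease = 0.5 * g^T H^(-1) g = 1.832


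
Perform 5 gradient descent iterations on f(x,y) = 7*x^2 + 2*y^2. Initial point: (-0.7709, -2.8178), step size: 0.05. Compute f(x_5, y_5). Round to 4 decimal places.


Gradient descent on f(x,y) = 7*x^2 + 2*y^2.
Starting point: (-0.7709, -2.8178), alpha = 0.05
Step 1: grad_x = 2*7*-0.7709 = -10.7926, grad_y = 2*2*-2.8178 = -11.2712
  x_1 = -0.7709 - 0.05*-10.7926 = -0.2313
  y_1 = -2.8178 - 0.05*-11.2712 = -2.2542
Step 2: grad_x = 2*7*-0.2313 = -3.2378, grad_y = 2*2*-2.2542 = -9.017
  x_2 = -0.2313 - 0.05*-3.2378 = -0.0694
  y_2 = -2.2542 - 0.05*-9.017 = -1.8034
Step 3: grad_x = 2*7*-0.0694 = -0.9713, grad_y = 2*2*-1.8034 = -7.2136
  x_3 = -0.0694 - 0.05*-0.9713 = -0.0208
  y_3 = -1.8034 - 0.05*-7.2136 = -1.4427
Step 4: grad_x = 2*7*-0.0208 = -0.2914, grad_y = 2*2*-1.4427 = -5.7709
  x_4 = -0.0208 - 0.05*-0.2914 = -0.0062
  y_4 = -1.4427 - 0.05*-5.7709 = -1.1542
Step 5: grad_x = 2*7*-0.0062 = -0.0874, grad_y = 2*2*-1.1542 = -4.6167
  x_5 = -0.0062 - 0.05*-0.0874 = -0.0019
  y_5 = -1.1542 - 0.05*-4.6167 = -0.9233
f(-0.0019, -0.9233) = 7*(-0.0019)^2 + 2*(-0.9233)^2 = 1.7051


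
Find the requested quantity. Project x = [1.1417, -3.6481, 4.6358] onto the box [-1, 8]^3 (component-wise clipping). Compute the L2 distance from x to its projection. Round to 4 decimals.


Project each component onto [-1, 8].
clip(1.1417) = 1.1417, clip(-3.6481) = -1.0, clip(4.6358) = 4.6358
Projection = [1.1417, -1.0, 4.6358]
Squared diffs: [0.0, 7.0124, 0.0]
Distance = sqrt(7.0124) = 2.6481


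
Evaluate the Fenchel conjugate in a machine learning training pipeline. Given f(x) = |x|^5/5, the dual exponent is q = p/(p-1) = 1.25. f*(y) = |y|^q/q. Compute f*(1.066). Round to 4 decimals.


The conjugate exponent q satisfies 1/p + 1/q = 1.
p = 5, so q = 5/(5 - 1) = 1.25
|y|^q = 1.066^1.25 = 1.0832
f*(1.066) = 1.0832 / 1.25 = 0.8665


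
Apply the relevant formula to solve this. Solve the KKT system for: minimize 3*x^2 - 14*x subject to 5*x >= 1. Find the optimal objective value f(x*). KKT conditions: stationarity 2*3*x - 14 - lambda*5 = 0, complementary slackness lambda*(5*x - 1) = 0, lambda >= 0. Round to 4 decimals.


Step 1: Try lambda = 0 (constraint inactive).
Stationarity: 2*3*x - 14 = 0
x* = 14/(2*3) = 7/3 = 2.3333 (rounded; the exact value 7/3 is used below)
Check constraint: 5*2.3333 = 11.6665 >= 1 -- satisfied.
Step 2: Compute optimal value.
f(x*) = 3*(7/3)^2 - 14*(7/3) = -16.3333


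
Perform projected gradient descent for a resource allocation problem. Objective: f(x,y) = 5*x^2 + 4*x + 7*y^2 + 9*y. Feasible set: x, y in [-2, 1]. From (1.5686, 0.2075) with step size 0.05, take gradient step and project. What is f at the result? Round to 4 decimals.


Step 1: Compute gradient at (1.5686, 0.2075).
grad_x = 2*5*1.5686 + 4 = 19.686
grad_y = 2*7*0.2075 + 9 = 11.905
Step 2: Gradient step.
x_raw = 1.5686 - 0.05*19.686 = 0.5843
y_raw = 0.2075 - 0.05*11.905 = -0.3878
Step 3: Project onto [-2, 1].
x_proj = clip(0.5843) = 0.5843
y_proj = clip(-0.3878) = -0.3878
Step 4: Evaluate f.
f(0.5843, -0.3878) = 1.6069


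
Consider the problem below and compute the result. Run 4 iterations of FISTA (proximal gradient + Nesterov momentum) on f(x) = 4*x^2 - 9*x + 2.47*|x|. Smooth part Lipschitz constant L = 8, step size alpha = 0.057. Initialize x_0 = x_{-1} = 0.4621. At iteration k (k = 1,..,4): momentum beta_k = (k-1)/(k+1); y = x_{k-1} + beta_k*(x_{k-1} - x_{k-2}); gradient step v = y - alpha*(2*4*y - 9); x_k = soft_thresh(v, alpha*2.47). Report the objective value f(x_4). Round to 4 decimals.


FISTA on f(x) = 4*x^2 - 9*x + 2.47*|x|
L = 8, alpha = 0.057
Iteration 1: beta = 0.0, y = 0.4621 + 0.0*(0.4621 - 0.4621) = 0.4621
  grad(y) = -5.3032, v = y - alpha*grad = 0.7644
  prox(v) = soft_thresh(0.7644, 0.1408) = 0.6236
Iteration 2: beta = 0.3333, y = 0.6236 + 0.3333*(0.6236 - 0.4621) = 0.6774
  grad(y) = -3.5806, v = y - alpha*grad = 0.8815
  prox(v) = soft_thresh(0.8815, 0.1408) = 0.7407
Iteration 3: beta = 0.5, y = 0.7407 + 0.5*(0.7407 - 0.6236) = 0.7993
  grad(y) = -2.6056, v = y - alpha*grad = 0.9478
  prox(v) = soft_thresh(0.9478, 0.1408) = 0.807
Iteration 4: beta = 0.6, y = 0.807 + 0.6*(0.807 - 0.7407) = 0.8468
  grad(y) = -2.2255, v = y - alpha*grad = 0.9737
  prox(v) = soft_thresh(0.9737, 0.1408) = 0.8329
f(x_4) = 4*0.8329^2 - 9*0.8329 + 2.47*|0.8329| = -2.664


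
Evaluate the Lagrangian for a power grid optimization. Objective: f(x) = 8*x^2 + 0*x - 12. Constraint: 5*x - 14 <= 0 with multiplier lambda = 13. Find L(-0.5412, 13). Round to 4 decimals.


Step 1: Evaluate f(x).
f(-0.5412) = 8*(-0.5412)^2 + 0*(-0.5412) - 12 = -9.6568
Step 2: Evaluate g(x).
g(-0.5412) = 5*-0.5412 - 14 = -16.706
Step 3: Compute Lagrangian.
L = -9.6568 + 13*-16.706 = -226.8348


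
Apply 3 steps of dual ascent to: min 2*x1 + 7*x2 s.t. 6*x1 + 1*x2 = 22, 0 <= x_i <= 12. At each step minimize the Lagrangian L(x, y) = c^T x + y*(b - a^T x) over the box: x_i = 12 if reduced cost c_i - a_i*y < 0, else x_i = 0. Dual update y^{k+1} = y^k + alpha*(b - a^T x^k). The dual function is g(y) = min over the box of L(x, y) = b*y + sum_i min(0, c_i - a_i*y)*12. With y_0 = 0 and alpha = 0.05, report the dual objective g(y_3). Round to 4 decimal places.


Dual ascent for LP: min 2*x1 + 7*x2, 6*x1 + 1*x2 = 22, 0 <= x_i <= 12
Step 1: y^k = 0.0, reduced costs: (2.0, 7.0)
  x^k = (0.0, 0.0), subgradient = b - a^T x = 22.0
  y^{k+1} = 0.0 + 0.05*22.0 = 1.1
Step 2: y^k = 1.1, reduced costs: (-4.6, 5.9)
  x^k = (12.0, 0.0), subgradient = b - a^T x = -50.0
  y^{k+1} = 1.1 + 0.05*-50.0 = -1.4
Step 3: y^k = -1.4, reduced costs: (10.4, 8.4)
  x^k = (0.0, 0.0), subgradient = b - a^T x = 22.0
  y^{k+1} = -1.4 + 0.05*22.0 = -0.3
Dual objective at y_3 = -0.3: reduced costs (3.8, 7.3), box minimizer x = (0.0, 0.0)
g(y_3) = b*y + (c1 - a1*y)*x1 + (c2 - a2*y)*x2 = 22*(-0.3) + 3.8*0.0 + 7.3*0.0 = -6.6 + 0.0 + 0.0 = -6.6


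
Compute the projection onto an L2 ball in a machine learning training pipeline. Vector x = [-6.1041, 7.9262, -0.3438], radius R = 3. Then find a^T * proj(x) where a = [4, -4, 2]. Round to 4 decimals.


Step 1: Compute ||x|| (intermediates to 6 decimals).
||x|| = sqrt((-6.1041)^2 + 7.9262^2 + (-0.3438)^2) = 10.010139
Step 2: Project.
Since ||x|| > R, scale = R/||x|| = 3/10.010139 = 0.299696, proj(x) = scale * x
proj(x) = [-1.829374, 2.37545, -0.103035]
Step 3: Dot product.
a^T * proj(x) = 4*(-1.829374) - 4*2.37545 + 2*(-0.103035) = -17.0254


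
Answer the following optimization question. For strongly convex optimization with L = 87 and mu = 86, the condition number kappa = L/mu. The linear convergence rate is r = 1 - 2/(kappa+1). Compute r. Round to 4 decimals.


Step 1: Compute the condition number.
kappa = L/mu = 87/86 = 1.0116
Step 2: Compute the convergence rate.
r = 1 - 2/(kappa + 1) = 1 - 2*mu/(L + mu) = (L - mu)/(L + mu) = 1/173 = 0.0058


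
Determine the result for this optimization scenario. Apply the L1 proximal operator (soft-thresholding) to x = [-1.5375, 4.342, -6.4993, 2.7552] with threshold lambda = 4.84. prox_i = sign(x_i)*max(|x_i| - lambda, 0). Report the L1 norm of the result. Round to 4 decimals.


Soft-thresholding with lambda = 4.84:
prox(-1.5375) = sign(-1.5375)*max(|-1.5375| - 4.84, 0) = 0.0
prox(4.342) = sign(4.342)*max(|4.342| - 4.84, 0) = 0.0
prox(-6.4993) = sign(-6.4993)*max(|-6.4993| - 4.84, 0) = -1.6593
prox(2.7552) = sign(2.7552)*max(|2.7552| - 4.84, 0) = 0.0
prox(x) = [0.0, 0.0, -1.6593, 0.0]
||prox(x)||_1 = 0.0 + 0.0 + 1.6593 + 0.0 = 1.6593


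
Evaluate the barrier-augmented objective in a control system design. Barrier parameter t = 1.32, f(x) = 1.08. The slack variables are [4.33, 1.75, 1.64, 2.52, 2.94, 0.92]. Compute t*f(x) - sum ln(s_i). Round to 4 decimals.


Step 1: Compute log-barrier.
ln values: [1.4656, 0.5596, 0.4947, 0.9243, 1.0784, -0.0834]
phi = -(1.4656 + 0.5596 + 0.4947 + 0.9243 + 1.0784 - 0.0834) = -4.4392
Step 2: Compute augmented objective.
t*f(x) = 1.32*1.08 = 1.4256
Total = 1.4256 - 4.4392 = -3.0136


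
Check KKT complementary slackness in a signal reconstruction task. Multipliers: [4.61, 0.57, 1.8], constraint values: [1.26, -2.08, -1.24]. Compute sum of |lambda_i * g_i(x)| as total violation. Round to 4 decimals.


KKT complementary slackness check:
lambda_1 * g_1 = 4.61 * 1.26 = 5.8086
lambda_2 * g_2 = 0.57 * -2.08 = -1.1856
lambda_3 * g_3 = 1.8 * -1.24 = -2.232
Total violation = 5.8086 + 1.1856 + 2.232 = 9.2262


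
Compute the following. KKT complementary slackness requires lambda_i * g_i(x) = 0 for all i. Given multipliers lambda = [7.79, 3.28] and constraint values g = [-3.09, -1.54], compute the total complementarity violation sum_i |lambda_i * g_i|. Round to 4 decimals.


KKT complementary slackness check:
lambda_1 * g_1 = 7.79 * -3.09 = -24.0711
lambda_2 * g_2 = 3.28 * -1.54 = -5.0512
Total violation = 24.0711 + 5.0512 = 29.1223


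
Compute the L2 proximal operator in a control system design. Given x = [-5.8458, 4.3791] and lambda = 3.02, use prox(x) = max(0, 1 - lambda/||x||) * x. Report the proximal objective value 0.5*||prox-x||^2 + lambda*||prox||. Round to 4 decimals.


Step 1: Compute ||x||.
||x|| = 7.3041
Step 2: Compute scaling factor.
scale = max(0, 1 - 3.02/7.3041) = 0.5865
Step 3: prox(x) = [-3.4288, 2.5685]
||prox(x)|| = 4.2841
Step 4: Proximal objective.
0.5*||prox-x||^2 = 4.5602
lambda*||prox|| = 12.938
Total = 17.4982


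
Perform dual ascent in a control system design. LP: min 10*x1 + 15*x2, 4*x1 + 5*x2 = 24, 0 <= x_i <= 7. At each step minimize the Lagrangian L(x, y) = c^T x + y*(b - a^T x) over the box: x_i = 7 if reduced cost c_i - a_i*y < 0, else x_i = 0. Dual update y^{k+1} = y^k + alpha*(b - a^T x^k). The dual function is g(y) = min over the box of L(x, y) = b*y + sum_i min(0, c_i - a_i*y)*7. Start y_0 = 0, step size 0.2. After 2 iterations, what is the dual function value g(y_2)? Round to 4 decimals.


Dual ascent for LP: min 10*x1 + 15*x2, 4*x1 + 5*x2 = 24, 0 <= x_i <= 7
Step 1: y^k = 0.0, reduced costs: (10.0, 15.0)
  x^k = (0.0, 0.0), subgradient = b - a^T x = 24.0
  y^{k+1} = 0.0 + 0.2*24.0 = 4.8
Step 2: y^k = 4.8, reduced costs: (-9.2, -9.0)
  x^k = (7.0, 7.0), subgradient = b - a^T x = -39.0
  y^{k+1} = 4.8 + 0.2*-39.0 = -3.0
Dual objective at y_2 = -3.0: reduced costs (22.0, 30.0), box minimizer x = (0.0, 0.0)
g(y_2) = b*y + (c1 - a1*y)*x1 + (c2 - a2*y)*x2 = 24*(-3.0) + 22.0*0.0 + 30.0*0.0 = -72.0 + 0.0 + 0.0 = -72.0


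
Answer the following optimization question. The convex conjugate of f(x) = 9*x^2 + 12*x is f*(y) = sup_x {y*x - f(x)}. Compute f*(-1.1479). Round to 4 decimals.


f*(y) = sup_x {y*x - a*x^2 - b*x} = sup_x {(y-b)*x - a*x^2}
FOC: (y - b) - 2a*x = 0 => x* = (y - b)/(2a)
x* = (-1.1479 - 12)/(2*9) = -0.7304
f*(-1.1479) = (y-b)^2/(4a) = (-1.1479 - 12)^2/(4*9)
= 172.8673/36 = 4.8019


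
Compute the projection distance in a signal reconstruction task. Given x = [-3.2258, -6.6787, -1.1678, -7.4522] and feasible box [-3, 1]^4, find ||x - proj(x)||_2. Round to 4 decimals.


Project each component onto [-3, 1].
clip(-3.2258) = -3.0, clip(-6.6787) = -3.0, clip(-1.1678) = -1.1678, clip(-7.4522) = -3.0
Projection = [-3.0, -3.0, -1.1678, -3.0]
Squared diffs: [0.051, 13.5328, 0.0, 19.8221]
Distance = sqrt(33.4059) = 5.7798


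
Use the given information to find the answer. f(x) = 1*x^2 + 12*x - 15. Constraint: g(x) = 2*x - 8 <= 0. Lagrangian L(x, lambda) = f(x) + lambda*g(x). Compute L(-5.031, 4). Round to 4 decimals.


Step 1: Evaluate f(x).
f(-5.031) = 1*(-5.031)^2 + 12*(-5.031) - 15 = -50.061
Step 2: Evaluate g(x).
g(-5.031) = 2*-5.031 - 8 = -18.062
Step 3: Compute Lagrangian.
L = -50.061 + 4*-18.062 = -122.309


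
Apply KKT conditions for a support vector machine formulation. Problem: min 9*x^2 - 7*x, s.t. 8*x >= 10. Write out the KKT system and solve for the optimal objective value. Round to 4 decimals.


Step 1: Try lambda = 0 (constraint inactive).
x_unc = 7/(2*9) = 0.3889
Check: 8*0.3889 = 3.1112 < 10 -- violated!
Step 2: Constraint must be active: 8*x = 10
x* = 10/8 = 1.25
lambda = (2*9*1.25 - 7)/8 = 1.9375
Step 3: Compute optimal value.
f(x*) = 9*1.25^2 - 7*1.25 = 5.3125


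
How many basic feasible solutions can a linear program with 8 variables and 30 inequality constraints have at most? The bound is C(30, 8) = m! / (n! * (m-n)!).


Each vertex corresponds to some choice of n active constraints out of m, so the number of vertices is at most C(m, n) = m! / (n!(m-n)!).
m = 30, n = 8
Numerator: 30 * 29 * 28 * 27 * 26 * 25 * 24 * 23
Denominator: 8! = 40320
C(30, 8) = 5852925


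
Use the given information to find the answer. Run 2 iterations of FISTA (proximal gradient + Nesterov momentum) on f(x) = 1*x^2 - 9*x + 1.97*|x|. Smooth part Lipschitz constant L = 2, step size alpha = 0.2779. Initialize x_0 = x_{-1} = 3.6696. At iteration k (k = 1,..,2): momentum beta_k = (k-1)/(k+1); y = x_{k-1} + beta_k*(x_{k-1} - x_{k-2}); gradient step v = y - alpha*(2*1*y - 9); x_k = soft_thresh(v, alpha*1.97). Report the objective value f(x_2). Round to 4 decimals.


FISTA on f(x) = 1*x^2 - 9*x + 1.97*|x|
L = 2, alpha = 0.2779
Iteration 1: beta = 0.0, y = 3.6696 + 0.0*(3.6696 - 3.6696) = 3.6696
  grad(y) = -1.6608, v = y - alpha*grad = 4.1311
  prox(v) = soft_thresh(4.1311, 0.5475) = 3.5837
Iteration 2: beta = 0.3333, y = 3.5837 + 0.3333*(3.5837 - 3.6696) = 3.555
  grad(y) = -1.8899, v = y - alpha*grad = 4.0802
  prox(v) = soft_thresh(4.0802, 0.5475) = 3.5328
f(x_2) = 1*3.5328^2 - 9*3.5328 + 1.97*|3.5328| = -12.3549


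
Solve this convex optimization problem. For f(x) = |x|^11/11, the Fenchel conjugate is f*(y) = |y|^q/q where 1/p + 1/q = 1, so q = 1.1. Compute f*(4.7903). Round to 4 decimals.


The conjugate exponent q satisfies 1/p + 1/q = 1.
p = 11, so q = 11/(11 - 1) = 1.1
|y|^q = 4.7903^1.1 = 5.6027
f*(4.7903) = 5.6027 / 1.1 = 5.0934


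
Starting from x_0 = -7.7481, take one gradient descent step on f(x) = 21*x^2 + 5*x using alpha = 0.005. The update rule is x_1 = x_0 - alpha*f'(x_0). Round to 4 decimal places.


We compute the gradient at x_0 and apply the update.
f'(x) = 42*x + 5
f'(-7.7481) = 42*-7.7481 + 5 = -320.4202
x_1 = -7.7481 - 0.005*-320.4202 = -6.146


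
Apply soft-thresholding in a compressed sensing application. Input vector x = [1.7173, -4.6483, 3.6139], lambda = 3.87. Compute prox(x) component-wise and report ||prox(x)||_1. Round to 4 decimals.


Soft-thresholding with lambda = 3.87:
prox(1.7173) = sign(1.7173)*max(|1.7173| - 3.87, 0) = 0.0
prox(-4.6483) = sign(-4.6483)*max(|-4.6483| - 3.87, 0) = -0.7783
prox(3.6139) = sign(3.6139)*max(|3.6139| - 3.87, 0) = 0.0
prox(x) = [0.0, -0.7783, 0.0]
||prox(x)||_1 = 0.0 + 0.7783 + 0.0 = 0.7783


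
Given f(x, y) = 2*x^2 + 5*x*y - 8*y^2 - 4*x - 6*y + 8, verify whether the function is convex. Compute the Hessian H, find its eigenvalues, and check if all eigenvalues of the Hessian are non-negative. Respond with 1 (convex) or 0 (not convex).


The Hessian of f(x,y) = 2*x^2 + 5*x*y - 8*y^2 - 4*x - 6*y + 8 is:
H = [[4, 5], [5, -16]]
Trace = 4 - 16 = -12
Determinant = 4*-16 - (5)^2 = -89
Discriminant = (-12)^2 - 4*-89 = 500.0
Eigenvalues: lambda_1 = -17.1803, lambda_2 = 5.1803
The function is not convex.

0


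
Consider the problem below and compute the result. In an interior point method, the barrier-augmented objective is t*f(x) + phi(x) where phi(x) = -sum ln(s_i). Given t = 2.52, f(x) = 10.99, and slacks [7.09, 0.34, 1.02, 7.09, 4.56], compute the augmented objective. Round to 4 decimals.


Step 1: Compute log-barrier.
ln values: [1.9587, -1.0788, 0.0198, 1.9587, 1.5173]
phi = -(1.9587 - 1.0788 + 0.0198 + 1.9587 + 1.5173) = -4.3757
Step 2: Compute augmented objective.
t*f(x) = 2.52*10.99 = 27.6948
Total = 27.6948 - 4.3757 = 23.3191


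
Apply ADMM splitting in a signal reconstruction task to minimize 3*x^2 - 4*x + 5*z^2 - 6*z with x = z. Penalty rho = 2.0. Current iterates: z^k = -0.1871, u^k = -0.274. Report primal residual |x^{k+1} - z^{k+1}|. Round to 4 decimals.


ADMM iteration with rho = 2.0, z^k = -0.1871, u^k = -0.274
Step 1: x-update.
Minimize 3*x^2 - 4*x + (2.0/2)*(x + 0.1871 - 0.274)^2
FOC: (2*3 + 2.0)*x = 4 + 2.0*(-0.1871 + 0.274)
x^{k+1} = 0.5217
Step 2: z-update.
Minimize 5*z^2 - 6*z + (2.0/2)*(0.5217 - z - 0.274)^2
FOC: (2*5 + 2.0)*z = 6 + 2.0*(0.5217 - 0.274)
z^{k+1} = 0.5413
Step 3: u-update.
u^{k+1} = -0.274 + 0.5217 - 0.5413 = -0.2936
Step 4: Primal residual = |0.5217 - 0.5413| = 0.0196


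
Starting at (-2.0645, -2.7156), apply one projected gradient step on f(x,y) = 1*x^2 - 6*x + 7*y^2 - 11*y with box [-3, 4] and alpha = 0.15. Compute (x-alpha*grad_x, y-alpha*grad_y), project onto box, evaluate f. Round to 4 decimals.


Step 1: Compute gradient at (-2.0645, -2.7156).
grad_x = 2*1*-2.0645 - 6 = -10.129
grad_y = 2*7*-2.7156 - 11 = -49.0184
Step 2: Gradient step.
x_raw = -2.0645 - 0.15*-10.129 = -0.5452
y_raw = -2.7156 - 0.15*-49.0184 = 4.6372
Step 3: Project onto [-3, 4].
x_proj = clip(-0.5452) = -0.5452
y_proj = clip(4.6372) = 4.0
Step 4: Evaluate f.
f(-0.5452, 4.0) = 71.5681


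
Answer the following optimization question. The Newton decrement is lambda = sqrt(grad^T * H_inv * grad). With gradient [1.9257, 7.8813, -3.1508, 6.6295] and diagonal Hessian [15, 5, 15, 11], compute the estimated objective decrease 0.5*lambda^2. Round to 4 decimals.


Step 1: H is diagonal, so H^(-1) * g = [0.1284, 1.5763, -0.2101, 0.6027].
Step 2: g^T H^(-1) g = sum_i g_i^2 / H_ii
  = (1.9257)^2/15 + (7.8813)^2/5 + (-3.1508)^2/15 + (6.6295)^2/11
  = 0.2472 + 12.423 + 0.6618 + 3.9955 = 17.3275
Step 3: Objective decrease = 0.5 * g^T H^(-1) g = 8.6638


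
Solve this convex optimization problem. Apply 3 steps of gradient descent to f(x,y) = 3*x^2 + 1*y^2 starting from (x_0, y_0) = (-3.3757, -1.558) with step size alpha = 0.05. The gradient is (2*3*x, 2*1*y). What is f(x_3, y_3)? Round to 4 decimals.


Gradient descent on f(x,y) = 3*x^2 + 1*y^2.
Starting point: (-3.3757, -1.558), alpha = 0.05
Step 1: grad_x = 2*3*-3.3757 = -20.2542, grad_y = 2*1*-1.558 = -3.116
  x_1 = -3.3757 - 0.05*-20.2542 = -2.363
  y_1 = -1.558 - 0.05*-3.116 = -1.4022
Step 2: grad_x = 2*3*-2.363 = -14.1779, grad_y = 2*1*-1.4022 = -2.8044
  x_2 = -2.363 - 0.05*-14.1779 = -1.6541
  y_2 = -1.4022 - 0.05*-2.8044 = -1.262
Step 3: grad_x = 2*3*-1.6541 = -9.9246, grad_y = 2*1*-1.262 = -2.524
  x_3 = -1.6541 - 0.05*-9.9246 = -1.1579
  y_3 = -1.262 - 0.05*-2.524 = -1.1358
f(-1.1579, -1.1358) = 3*(-1.1579)^2 + 1*(-1.1358)^2 = 5.312


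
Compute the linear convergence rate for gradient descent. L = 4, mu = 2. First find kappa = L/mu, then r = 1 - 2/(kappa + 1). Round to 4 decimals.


Step 1: Compute the condition number.
kappa = L/mu = 4/2 = 2.0
Step 2: Compute the convergence rate.
r = 1 - 2/(kappa + 1) = 1 - 2*mu/(L + mu) = (L - mu)/(L + mu) = 2/6 = 0.3333


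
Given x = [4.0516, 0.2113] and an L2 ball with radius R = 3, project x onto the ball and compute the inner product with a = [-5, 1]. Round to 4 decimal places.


Step 1: Compute ||x|| (intermediates to 6 decimals).
||x|| = sqrt(4.0516^2 + 0.2113^2) = 4.057106
Step 2: Project.
Since ||x|| > R, scale = R/||x|| = 3/4.057106 = 0.739443, proj(x) = scale * x
proj(x) = [2.995927, 0.156244]
Step 3: Dot product.
a^T * proj(x) = -5*2.995927 + 1*0.156244 = -14.8234


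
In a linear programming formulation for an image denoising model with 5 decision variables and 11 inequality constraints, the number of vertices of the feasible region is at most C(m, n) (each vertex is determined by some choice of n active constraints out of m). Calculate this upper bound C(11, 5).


Each vertex corresponds to some choice of n active constraints out of m, so the number of vertices is at most C(m, n) = m! / (n!(m-n)!).
m = 11, n = 5
Numerator: 11 * 10 * 9 * 8 * 7
Denominator: 5! = 120
C(11, 5) = 462


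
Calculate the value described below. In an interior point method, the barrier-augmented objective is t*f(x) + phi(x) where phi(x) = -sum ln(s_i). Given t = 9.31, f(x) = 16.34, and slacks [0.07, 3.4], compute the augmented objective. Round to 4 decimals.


Step 1: Compute log-barrier.
ln values: [-2.6593, 1.2238]
phi = -(-2.6593 + 1.2238) = 1.4355
Step 2: Compute augmented objective.
t*f(x) = 9.31*16.34 = 152.1254
Total = 152.1254 + 1.4355 = 153.5609


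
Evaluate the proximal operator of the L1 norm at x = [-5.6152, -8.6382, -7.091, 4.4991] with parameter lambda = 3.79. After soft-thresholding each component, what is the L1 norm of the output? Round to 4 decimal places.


Soft-thresholding with lambda = 3.79:
prox(-5.6152) = sign(-5.6152)*max(|-5.6152| - 3.79, 0) = -1.8252
prox(-8.6382) = sign(-8.6382)*max(|-8.6382| - 3.79, 0) = -4.8482
prox(-7.091) = sign(-7.091)*max(|-7.091| - 3.79, 0) = -3.301
prox(4.4991) = sign(4.4991)*max(|4.4991| - 3.79, 0) = 0.7091
prox(x) = [-1.8252, -4.8482, -3.301, 0.7091]
||prox(x)||_1 = 1.8252 + 4.8482 + 3.301 + 0.7091 = 10.6835


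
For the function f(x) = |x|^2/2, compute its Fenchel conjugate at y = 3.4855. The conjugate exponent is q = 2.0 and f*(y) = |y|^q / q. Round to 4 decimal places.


The conjugate exponent q satisfies 1/p + 1/q = 1.
p = 2, so q = 2/(2 - 1) = 2.0
|y|^q = 3.4855^2.0 = 12.1487
f*(3.4855) = 12.1487 / 2.0 = 6.0744


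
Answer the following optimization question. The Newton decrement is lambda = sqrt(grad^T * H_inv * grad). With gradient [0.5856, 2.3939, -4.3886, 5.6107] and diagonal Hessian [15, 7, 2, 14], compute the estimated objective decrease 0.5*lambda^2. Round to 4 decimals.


Step 1: H is diagonal, so H^(-1) * g = [0.039, 0.342, -2.1943, 0.4008].
Step 2: g^T H^(-1) g = sum_i g_i^2 / H_ii
  = (0.5856)^2/15 + (2.3939)^2/7 + (-4.3886)^2/2 + (5.6107)^2/14
  = 0.0229 + 0.8187 + 9.6299 + 2.2486 = 12.72
Step 3: Objective decrease = 0.5 * g^T H^(-1) g = 6.36


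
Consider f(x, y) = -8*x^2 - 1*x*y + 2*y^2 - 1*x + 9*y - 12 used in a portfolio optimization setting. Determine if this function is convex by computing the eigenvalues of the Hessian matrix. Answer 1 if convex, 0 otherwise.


The Hessian of f(x,y) = -8*x^2 - 1*x*y + 2*y^2 - 1*x + 9*y - 12 is:
H = [[-16, -1], [-1, 4]]
Trace = -16 + 4 = -12
Determinant = -16*4 - (-1)^2 = -65
Discriminant = (-12)^2 - 4*-65 = 404.0
Eigenvalues: lambda_1 = -16.0499, lambda_2 = 4.0499
The function is not convex.

0


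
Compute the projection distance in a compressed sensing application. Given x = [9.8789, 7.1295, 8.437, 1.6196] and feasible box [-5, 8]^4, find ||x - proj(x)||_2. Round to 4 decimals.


Project each component onto [-5, 8].
clip(9.8789) = 8.0, clip(7.1295) = 7.1295, clip(8.437) = 8.0, clip(1.6196) = 1.6196
Projection = [8.0, 7.1295, 8.0, 1.6196]
Squared diffs: [3.5303, 0.0, 0.191, 0.0]
Distance = sqrt(3.7213) = 1.9291


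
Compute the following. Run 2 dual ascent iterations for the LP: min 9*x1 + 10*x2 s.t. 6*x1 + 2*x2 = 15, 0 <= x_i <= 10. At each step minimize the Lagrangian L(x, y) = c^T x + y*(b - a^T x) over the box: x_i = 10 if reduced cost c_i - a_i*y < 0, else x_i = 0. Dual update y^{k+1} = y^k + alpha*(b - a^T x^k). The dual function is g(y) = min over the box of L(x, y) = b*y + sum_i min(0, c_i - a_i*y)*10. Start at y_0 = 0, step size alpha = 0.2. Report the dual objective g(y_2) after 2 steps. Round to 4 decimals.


Dual ascent for LP: min 9*x1 + 10*x2, 6*x1 + 2*x2 = 15, 0 <= x_i <= 10
Step 1: y^k = 0.0, reduced costs: (9.0, 10.0)
  x^k = (0.0, 0.0), subgradient = b - a^T x = 15.0
  y^{k+1} = 0.0 + 0.2*15.0 = 3.0
Step 2: y^k = 3.0, reduced costs: (-9.0, 4.0)
  x^k = (10.0, 0.0), subgradient = b - a^T x = -45.0
  y^{k+1} = 3.0 + 0.2*-45.0 = -6.0
Dual objective at y_2 = -6.0: reduced costs (45.0, 22.0), box minimizer x = (0.0, 0.0)
g(y_2) = b*y + (c1 - a1*y)*x1 + (c2 - a2*y)*x2 = 15*(-6.0) + 45.0*0.0 + 22.0*0.0 = -90.0 + 0.0 + 0.0 = -90.0


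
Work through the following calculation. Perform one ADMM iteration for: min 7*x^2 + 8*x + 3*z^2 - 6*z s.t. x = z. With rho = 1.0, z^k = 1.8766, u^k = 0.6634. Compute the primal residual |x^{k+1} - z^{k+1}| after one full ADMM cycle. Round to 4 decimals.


ADMM iteration with rho = 1.0, z^k = 1.8766, u^k = 0.6634
Step 1: x-update.
Minimize 7*x^2 + 8*x + (1.0/2)*(x - 1.8766 + 0.6634)^2
FOC: (2*7 + 1.0)*x = -8 + 1.0*(1.8766 - 0.6634)
x^{k+1} = -0.4525
Step 2: z-update.
Minimize 3*z^2 - 6*z + (1.0/2)*(-0.4525 - z + 0.6634)^2
FOC: (2*3 + 1.0)*z = 6 + 1.0*(-0.4525 + 0.6634)
z^{k+1} = 0.8873
Step 3: u-update.
u^{k+1} = 0.6634 - 0.4525 - 0.8873 = -0.6763
Step 4: Primal residual = |-0.4525 - 0.8873| = 1.3397


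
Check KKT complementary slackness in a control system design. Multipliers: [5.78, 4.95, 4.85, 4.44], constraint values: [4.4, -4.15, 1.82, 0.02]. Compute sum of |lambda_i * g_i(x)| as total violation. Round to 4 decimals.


KKT complementary slackness check:
lambda_1 * g_1 = 5.78 * 4.4 = 25.432
lambda_2 * g_2 = 4.95 * -4.15 = -20.5425
lambda_3 * g_3 = 4.85 * 1.82 = 8.827
lambda_4 * g_4 = 4.44 * 0.02 = 0.0888
Total violation = 25.432 + 20.5425 + 8.827 + 0.0888 = 54.8903


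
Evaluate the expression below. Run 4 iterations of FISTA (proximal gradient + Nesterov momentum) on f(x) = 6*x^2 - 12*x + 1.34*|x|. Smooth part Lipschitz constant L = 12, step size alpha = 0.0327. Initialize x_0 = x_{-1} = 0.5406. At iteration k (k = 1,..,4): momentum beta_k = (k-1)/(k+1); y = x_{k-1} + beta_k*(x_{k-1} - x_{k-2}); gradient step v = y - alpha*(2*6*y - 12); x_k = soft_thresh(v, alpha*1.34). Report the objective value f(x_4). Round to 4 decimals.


FISTA on f(x) = 6*x^2 - 12*x + 1.34*|x|
L = 12, alpha = 0.0327
Iteration 1: beta = 0.0, y = 0.5406 + 0.0*(0.5406 - 0.5406) = 0.5406
  grad(y) = -5.5128, v = y - alpha*grad = 0.7209
  prox(v) = soft_thresh(0.7209, 0.0438) = 0.6771
Iteration 2: beta = 0.3333, y = 0.6771 + 0.3333*(0.6771 - 0.5406) = 0.7225
  grad(y) = -3.3296, v = y - alpha*grad = 0.8314
  prox(v) = soft_thresh(0.8314, 0.0438) = 0.7876
Iteration 3: beta = 0.5, y = 0.7876 + 0.5*(0.7876 - 0.6771) = 0.8429
  grad(y) = -1.8856, v = y - alpha*grad = 0.9045
  prox(v) = soft_thresh(0.9045, 0.0438) = 0.8607
Iteration 4: beta = 0.6, y = 0.8607 + 0.6*(0.8607 - 0.7876) = 0.9046
  grad(y) = -1.1451, v = y - alpha*grad = 0.942
  prox(v) = soft_thresh(0.942, 0.0438) = 0.8982
f(x_4) = 6*0.8982^2 - 12*0.8982 + 1.34*|0.8982| = -4.7342


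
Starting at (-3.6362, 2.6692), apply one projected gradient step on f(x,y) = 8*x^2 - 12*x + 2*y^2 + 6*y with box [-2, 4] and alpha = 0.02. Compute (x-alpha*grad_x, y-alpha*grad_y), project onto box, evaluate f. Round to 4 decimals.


Step 1: Compute gradient at (-3.6362, 2.6692).
grad_x = 2*8*-3.6362 - 12 = -70.1792
grad_y = 2*2*2.6692 + 6 = 16.6768
Step 2: Gradient step.
x_raw = -3.6362 - 0.02*-70.1792 = -2.2326
y_raw = 2.6692 - 0.02*16.6768 = 2.3357
Step 3: Project onto [-2, 4].
x_proj = clip(-2.2326) = -2.0
y_proj = clip(2.3357) = 2.3357
Step 4: Evaluate f.
f(-2.0, 2.3357) = 80.9246


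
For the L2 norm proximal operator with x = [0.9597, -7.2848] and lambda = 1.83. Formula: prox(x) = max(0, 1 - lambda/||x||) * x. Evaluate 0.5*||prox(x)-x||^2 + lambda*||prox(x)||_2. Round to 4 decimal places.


Step 1: Compute ||x||.
||x|| = 7.3477
Step 2: Compute scaling factor.
scale = max(0, 1 - 1.83/7.3477) = 0.7509
Step 3: prox(x) = [0.7207, -5.4705]
||prox(x)|| = 5.5177
Step 4: Proximal objective.
0.5*||prox-x||^2 = 1.6745
lambda*||prox|| = 10.0974
Total = 11.7719


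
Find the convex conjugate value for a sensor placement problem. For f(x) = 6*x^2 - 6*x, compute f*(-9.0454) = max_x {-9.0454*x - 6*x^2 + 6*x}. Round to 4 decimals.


f*(y) = sup_x {y*x - a*x^2 - b*x} = sup_x {(y-b)*x - a*x^2}
FOC: (y - b) - 2a*x = 0 => x* = (y - b)/(2a)
x* = (-9.0454 + 6)/(2*6) = -0.2538
f*(-9.0454) = (y-b)^2/(4a) = (-9.0454 + 6)^2/(4*6)
= 9.2745/24 = 0.3864


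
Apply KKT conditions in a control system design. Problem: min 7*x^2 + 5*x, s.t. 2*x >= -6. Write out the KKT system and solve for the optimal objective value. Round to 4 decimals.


Step 1: Try lambda = 0 (constraint inactive).
Stationarity: 2*7*x + 5 = 0
x* = -5/(2*7) = -5/14 = -0.3571 (rounded; the exact value -5/14 is used below)
Check constraint: 2*-0.3571 = -0.7142 >= -6 -- satisfied.
Step 2: Compute optimal value.
f(x*) = 7*(-5/14)^2 + 5*(-5/14) = -0.8929


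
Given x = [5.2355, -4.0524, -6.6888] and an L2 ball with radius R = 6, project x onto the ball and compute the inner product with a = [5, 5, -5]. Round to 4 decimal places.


Step 1: Compute ||x|| (intermediates to 6 decimals).
||x|| = sqrt(5.2355^2 + (-4.0524)^2 + (-6.6888)^2) = 9.411294
Step 2: Project.
Since ||x|| > R, scale = R/||x|| = 6/9.411294 = 0.637532, proj(x) = scale * x
proj(x) = [3.337799, -2.583535, -4.264324]
Step 3: Dot product.
a^T * proj(x) = 5*3.337799 + 5*(-2.583535) - 5*(-4.264324) = 25.0929


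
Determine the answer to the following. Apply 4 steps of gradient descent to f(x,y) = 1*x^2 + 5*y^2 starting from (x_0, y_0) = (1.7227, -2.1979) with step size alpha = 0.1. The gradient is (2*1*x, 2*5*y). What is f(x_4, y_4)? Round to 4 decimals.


Gradient descent on f(x,y) = 1*x^2 + 5*y^2.
Starting point: (1.7227, -2.1979), alpha = 0.1
Step 1: grad_x = 2*1*1.7227 = 3.4454, grad_y = 2*5*-2.1979 = -21.979
  x_1 = 1.7227 - 0.1*3.4454 = 1.3782
  y_1 = -2.1979 - 0.1*-21.979 = 0.0
Step 2: grad_x = 2*1*1.3782 = 2.7563, grad_y = 2*5*0.0 = 0.0
  x_2 = 1.3782 - 0.1*2.7563 = 1.1025
  y_2 = 0.0 - 0.1*0.0 = 0.0
Step 3: grad_x = 2*1*1.1025 = 2.2051, grad_y = 2*5*0.0 = 0.0
  x_3 = 1.1025 - 0.1*2.2051 = 0.882
  y_3 = 0.0 - 0.1*0.0 = 0.0
Step 4: grad_x = 2*1*0.882 = 1.764, grad_y = 2*5*0.0 = 0.0
  x_4 = 0.882 - 0.1*1.764 = 0.7056
  y_4 = 0.0 - 0.1*0.0 = 0.0
f(0.7056, 0.0) = 1*0.7056^2 + 5*0.0^2 = 0.4979


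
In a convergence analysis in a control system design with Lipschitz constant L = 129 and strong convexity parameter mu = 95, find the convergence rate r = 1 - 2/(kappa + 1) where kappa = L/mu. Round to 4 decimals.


Step 1: Compute the condition number.
kappa = L/mu = 129/95 = 1.3579
Step 2: Compute the convergence rate.
r = 1 - 2/(kappa + 1) = 1 - 2*mu/(L + mu) = (L - mu)/(L + mu) = 34/224 = 0.1518


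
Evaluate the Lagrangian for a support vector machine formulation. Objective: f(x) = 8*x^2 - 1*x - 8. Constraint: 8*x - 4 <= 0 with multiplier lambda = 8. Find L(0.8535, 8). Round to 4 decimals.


Step 1: Evaluate f(x).
f(0.8535) = 8*0.8535^2 - 1*0.8535 - 8 = -3.0258
Step 2: Evaluate g(x).
g(0.8535) = 8*0.8535 - 4 = 2.828
Step 3: Compute Lagrangian.
L = -3.0258 + 8*2.828 = 19.5982


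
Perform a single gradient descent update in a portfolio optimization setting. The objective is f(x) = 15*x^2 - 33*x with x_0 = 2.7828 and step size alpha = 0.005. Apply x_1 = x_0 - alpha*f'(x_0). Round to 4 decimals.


We compute the gradient at x_0 and apply the update.
f'(x) = 30*x - 33
f'(2.7828) = 30*2.7828 - 33 = 50.484
x_1 = 2.7828 - 0.005*50.484 = 2.5304


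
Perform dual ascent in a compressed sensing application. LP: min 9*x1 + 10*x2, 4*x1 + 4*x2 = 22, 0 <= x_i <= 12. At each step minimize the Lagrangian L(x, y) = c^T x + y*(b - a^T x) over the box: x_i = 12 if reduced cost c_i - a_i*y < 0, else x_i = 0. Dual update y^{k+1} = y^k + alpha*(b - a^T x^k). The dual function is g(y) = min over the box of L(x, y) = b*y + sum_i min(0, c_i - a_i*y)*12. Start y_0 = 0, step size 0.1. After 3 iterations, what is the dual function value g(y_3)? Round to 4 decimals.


Dual ascent for LP: min 9*x1 + 10*x2, 4*x1 + 4*x2 = 22, 0 <= x_i <= 12
Step 1: y^k = 0.0, reduced costs: (9.0, 10.0)
  x^k = (0.0, 0.0), subgradient = b - a^T x = 22.0
  y^{k+1} = 0.0 + 0.1*22.0 = 2.2
Step 2: y^k = 2.2, reduced costs: (0.2, 1.2)
  x^k = (0.0, 0.0), subgradient = b - a^T x = 22.0
  y^{k+1} = 2.2 + 0.1*22.0 = 4.4
Step 3: y^k = 4.4, reduced costs: (-8.6, -7.6)
  x^k = (12.0, 12.0), subgradient = b - a^T x = -74.0
  y^{k+1} = 4.4 + 0.1*-74.0 = -3.0
Dual objective at y_3 = -3.0: reduced costs (21.0, 22.0), box minimizer x = (0.0, 0.0)
g(y_3) = b*y + (c1 - a1*y)*x1 + (c2 - a2*y)*x2 = 22*(-3.0) + 21.0*0.0 + 22.0*0.0 = -66.0 + 0.0 + 0.0 = -66.0


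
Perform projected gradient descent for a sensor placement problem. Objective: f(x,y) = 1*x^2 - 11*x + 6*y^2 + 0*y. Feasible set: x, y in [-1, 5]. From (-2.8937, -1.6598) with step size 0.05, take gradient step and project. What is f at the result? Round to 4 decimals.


Step 1: Compute gradient at (-2.8937, -1.6598).
grad_x = 2*1*-2.8937 - 11 = -16.7874
grad_y = 2*6*-1.6598 + 0 = -19.9176
Step 2: Gradient step.
x_raw = -2.8937 - 0.05*-16.7874 = -2.0543
y_raw = -1.6598 - 0.05*-19.9176 = -0.6639
Step 3: Project onto [-1, 5].
x_proj = clip(-2.0543) = -1.0
y_proj = clip(-0.6639) = -0.6639
Step 4: Evaluate f.
f(-1.0, -0.6639) = 14.6447


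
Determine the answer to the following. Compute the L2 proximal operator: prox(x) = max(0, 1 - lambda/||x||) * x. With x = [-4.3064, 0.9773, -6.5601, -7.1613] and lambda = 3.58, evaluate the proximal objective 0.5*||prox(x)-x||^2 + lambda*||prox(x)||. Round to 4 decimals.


Step 1: Compute ||x||.
||x|| = 10.6686
Step 2: Compute scaling factor.
scale = max(0, 1 - 3.58/10.6686) = 0.6644
Step 3: prox(x) = [-2.8613, 0.6494, -4.3588, -4.7582]
||prox(x)|| = 7.0886
Step 4: Proximal objective.
0.5*||prox-x||^2 = 6.4082
lambda*||prox|| = 25.3772
Total = 31.7854


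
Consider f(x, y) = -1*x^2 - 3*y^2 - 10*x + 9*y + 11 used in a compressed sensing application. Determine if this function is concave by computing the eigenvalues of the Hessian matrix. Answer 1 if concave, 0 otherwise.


The Hessian of f(x,y) = -1*x^2 - 3*y^2 - 10*x + 9*y + 11 is:
H = [[-2, 0], [0, -6]]
Trace = -2 - 6 = -8
Determinant = -2*-6 - (0)^2 = 12
Discriminant = (-8)^2 - 4*12 = 16.0
Eigenvalues: lambda_1 = -6.0, lambda_2 = -2.0
The function is concave.

1
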